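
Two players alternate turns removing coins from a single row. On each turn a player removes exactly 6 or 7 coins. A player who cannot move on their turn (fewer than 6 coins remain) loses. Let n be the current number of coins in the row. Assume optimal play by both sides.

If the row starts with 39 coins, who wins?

The second player wins.

Compute win/loss labels from the base case upward. A position with no move is L. Any other position is W if it can reach an L in one move, else L.
n=0: no move → L
n=1: no move → L
n=2: no move → L
n=3: no move → L
n=4: no move → L
n=5: no move → L
n=6: can move to 0, which is L ⇒ W
n=7: can move to 1, which is L ⇒ W
n=8: can move to 2, which is L ⇒ W
n=9: can move to 3, which is L ⇒ W
n=10: can move to 4, which is L ⇒ W
n=11: can move to 5, which is L ⇒ W
n=12: can move to 5, which is L ⇒ W
n=13: moves to 7(W), 6(W); every one is W ⇒ L
n=14: moves to 8(W), 7(W); every one is W ⇒ L
n=15: moves to 9(W), 8(W); every one is W ⇒ L
n=16: moves to 10(W), 9(W); every one is W ⇒ L
n=17: moves to 11(W), 10(W); every one is W ⇒ L
n=18: moves to 12(W), 11(W); every one is W ⇒ L
n=19: can move to 13, which is L ⇒ W
n=20: can move to 14, which is L ⇒ W
n=21: can move to 15, which is L ⇒ W
n=22: can move to 16, which is L ⇒ W
n=23: can move to 17, which is L ⇒ W
n=24: can move to 18, which is L ⇒ W
n=25: can move to 18, which is L ⇒ W
n=26: moves to 20(W), 19(W); every one is W ⇒ L
n=27: moves to 21(W), 20(W); every one is W ⇒ L
n=28: moves to 22(W), 21(W); every one is W ⇒ L
n=29: moves to 23(W), 22(W); every one is W ⇒ L
n=30: moves to 24(W), 23(W); every one is W ⇒ L
n=31: moves to 25(W), 24(W); every one is W ⇒ L
n=32: can move to 26, which is L ⇒ W
n=33: can move to 27, which is L ⇒ W
n=34: can move to 28, which is L ⇒ W
n=35: can move to 29, which is L ⇒ W
n=36: can move to 30, which is L ⇒ W
n=37: can move to 31, which is L ⇒ W
n=38: can move to 31, which is L ⇒ W
n=39: moves to 33(W), 32(W); every one is W ⇒ L
Every move from 39 reaches a W position, so the mover loses.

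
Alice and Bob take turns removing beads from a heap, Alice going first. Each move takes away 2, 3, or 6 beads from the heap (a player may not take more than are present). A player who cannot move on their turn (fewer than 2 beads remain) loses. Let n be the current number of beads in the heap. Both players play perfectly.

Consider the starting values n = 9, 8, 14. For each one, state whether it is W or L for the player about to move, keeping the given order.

9: L, 8: W, 14: L

Work bottom-up. With no move the player to move loses. Otherwise the position is W if at least one move leads to an L position for the opponent, and L if every move leads to a W.
n=0: no move → L
n=1: no move → L
n=2: →0(L), so W
n=3: →1(L), so W
n=4: →1(L), so W
n=5: →3(W), 2(W) — all W, so L
n=6: →0(L), so W
n=7: →5(L), so W
n=8: →5(L), so W
n=9: →7(W), 6(W), 3(W) — all W, so L
n=10: →8(W), 7(W), 4(W) — all W, so L
n=11: →9(L), so W
n=12: →10(L), so W
n=13: →10(L), so W
n=14: →12(W), 11(W), 8(W) — all W, so L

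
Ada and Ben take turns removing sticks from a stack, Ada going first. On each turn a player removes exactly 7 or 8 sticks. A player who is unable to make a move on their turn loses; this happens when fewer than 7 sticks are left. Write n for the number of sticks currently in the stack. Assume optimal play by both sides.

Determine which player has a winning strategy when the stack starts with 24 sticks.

Build the W/L table. Terminal = L. A non-terminal position is W if it has a move to some L; otherwise it is L.
n=0: no move → L
n=1: no move → L
n=2: no move → L
n=3: no move → L
n=4: no move → L
n=5: no move → L
n=6: no move → L
n=7: W (go to 0, an L position)
n=8: W (go to 1, an L position)
n=9: W (go to 2, an L position)
n=10: W (go to 3, an L position)
n=11: W (go to 4, an L position)
n=12: W (go to 5, an L position)
n=13: W (go to 6, an L position)
n=14: W (go to 6, an L position)
n=15: L (options 8(W), 7(W) are all W)
n=16: L (options 9(W), 8(W) are all W)
n=17: L (options 10(W), 9(W) are all W)
n=18: L (options 11(W), 10(W) are all W)
n=19: L (options 12(W), 11(W) are all W)
n=20: L (options 13(W), 12(W) are all W)
n=21: L (options 14(W), 13(W) are all W)
n=22: W (go to 15, an L position)
n=23: W (go to 16, an L position)
n=24: W (go to 17, an L position)
The starting position 24 is W: Ada should remove 7, leaving 17, handing over an L position.

Ada wins.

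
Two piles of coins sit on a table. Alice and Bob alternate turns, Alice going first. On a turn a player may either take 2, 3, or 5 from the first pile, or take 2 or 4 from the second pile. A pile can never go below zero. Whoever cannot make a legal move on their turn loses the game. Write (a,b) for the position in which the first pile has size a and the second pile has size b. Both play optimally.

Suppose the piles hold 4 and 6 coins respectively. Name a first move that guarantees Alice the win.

Compute win/loss labels from the base case upward. A position with no move is L. Any other position is W if it can reach an L in one move, else L.
No move ever increases a pile, so every position that can arise here has a ≤ 4 and b ≤ 6; it is enough to label the cells with 0 ≤ a ≤ 4 and 0 ≤ b ≤ 6.
Every move lowers a or b (never raises either), so fill the grid row by row in increasing a, and left to right within a row: each cell's successors are then already labelled.
      b=0  b=1  b=2  b=3  b=4  b=5  b=6
a=0:    L    L    W    W    W    W    L
a=1:    L    L    W    W    W    W    L
a=2:    W    W    L    L    W    W    W
a=3:    W    W    L    L    W    W    W
a=4:    W    W    W    W    L    L    W
Cells with no legal move (terminal, hence L): (0,0), (0,1), (1,0), (1,1).
The remaining L cells, each justified by listing all of its moves:
(0,6): →(0,4)(W), (0,2)(W) — all W, so L
(1,6): →(1,4)(W), (1,2)(W) — all W, so L
(2,2): →(0,2)(W), (2,0)(W) — all W, so L
(2,3): →(0,3)(W), (2,1)(W) — all W, so L
(3,2): →(1,2)(W), (0,2)(W), (3,0)(W) — all W, so L
(3,3): →(1,3)(W), (0,3)(W), (3,1)(W) — all W, so L
(4,4): →(2,4)(W), (1,4)(W), (4,2)(W), (4,0)(W) — all W, so L
(4,5): →(2,5)(W), (1,5)(W), (4,3)(W), (4,1)(W) — all W, so L
Every other cell has at least one move into one of the L cells above, so it is W.
From (4,6), the L positions reachable in one move are: (1,6), (4,4). Any move reaching one of these is winning.

Move to (1,6).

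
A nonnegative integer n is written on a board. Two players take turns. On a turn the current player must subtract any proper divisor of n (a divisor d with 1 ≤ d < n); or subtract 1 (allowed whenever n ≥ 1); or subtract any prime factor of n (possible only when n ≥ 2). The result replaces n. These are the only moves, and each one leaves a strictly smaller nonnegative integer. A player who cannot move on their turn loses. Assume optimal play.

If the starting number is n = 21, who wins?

The first player wins.

Label each position W (a win for the player to move) or L (a loss). A position with no legal move is L; any other position is W exactly when some move reaches an L, and L when every move reaches a W.
n=0: no move → L
n=1: W (go to 0, an L position)
n=2: W (go to 0, an L position)
n=3: W (go to 0, an L position)
n=4: L (options 2(W), 3(W) are all W)
n=5: W (go to 0, an L position)
n=6: W (go to 4, an L position)
n=7: W (go to 0, an L position)
n=8: W (go to 4, an L position)
n=9: L (options 6(W), 8(W) are all W)
n=10: W (go to 9, an L position)
n=11: W (go to 0, an L position)
n=12: W (go to 9, an L position)
n=13: W (go to 0, an L position)
n=14: L (options 7(W), 12(W), 13(W) are all W)
n=15: W (go to 14, an L position)
n=16: W (go to 14, an L position)
n=17: W (go to 0, an L position)
n=18: W (go to 9, an L position)
n=19: W (go to 0, an L position)
n=20: L (options 10(W), 15(W), 16(W), 18(W), 19(W) are all W)
n=21: W (go to 14, an L position)
The starting position 21 is W: the player to move should move to 14, handing over an L position.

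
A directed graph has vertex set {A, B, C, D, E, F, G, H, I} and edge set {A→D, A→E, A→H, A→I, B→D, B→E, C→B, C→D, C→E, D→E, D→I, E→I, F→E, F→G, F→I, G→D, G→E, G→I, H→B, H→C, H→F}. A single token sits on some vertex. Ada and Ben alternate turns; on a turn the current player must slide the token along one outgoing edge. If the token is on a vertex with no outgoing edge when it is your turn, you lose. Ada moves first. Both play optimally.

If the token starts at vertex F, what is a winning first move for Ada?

Classify positions by backward induction: terminal positions (no move available) are L. From any other position, the mover wins iff some move reaches an L.
Every edge goes from a vertex to one that appears earlier in the order I, E, D, B, G, F, C, H, A, so processing vertices in that order labels each vertex after all of its successors.
I: no outgoing edge → L
E: W (go to I, an L position)
D: W (go to I, an L position)
B: L (options D(W), E(W) are all W)
G: W (go to I, an L position)
F: W (go to I, an L position)
C: W (go to B, an L position)
H: W (go to B, an L position)
A: W (go to I, an L position)
From F, the L positions reachable in one move are: I.

Move to I.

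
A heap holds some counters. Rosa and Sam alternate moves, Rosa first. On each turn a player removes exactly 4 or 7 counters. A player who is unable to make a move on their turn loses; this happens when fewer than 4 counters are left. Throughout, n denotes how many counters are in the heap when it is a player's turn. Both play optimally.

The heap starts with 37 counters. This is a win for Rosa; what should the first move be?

Remove 4, leaving 33.

Positions with no move are L. A position that does have a move is losing for the player to move precisely when every available move leads to a winning position for the opponent. Fill in the labels:
n=0: no move → L
n=1: no move → L
n=2: no move → L
n=3: no move → L
n=4: reaches L-position 0 → W
n=5: reaches L-position 1 → W
n=6: reaches L-position 2 → W
n=7: reaches L-position 3 → W
n=8: reaches L-position 1 → W
n=9: reaches L-position 2 → W
n=10: reaches L-position 3 → W
n=11: only reaches 7(W), 4(W), all W → L
n=12: only reaches 8(W), 5(W), all W → L
n=13: only reaches 9(W), 6(W), all W → L
n=14: only reaches 10(W), 7(W), all W → L
n=15: reaches L-position 11 → W
n=16: reaches L-position 12 → W
n=17: reaches L-position 13 → W
n=18: reaches L-position 14 → W
n=19: reaches L-position 12 → W
n=20: reaches L-position 13 → W
n=21: reaches L-position 14 → W
n=22: only reaches 18(W), 15(W), all W → L
n=23: only reaches 19(W), 16(W), all W → L
n=24: only reaches 20(W), 17(W), all W → L
n=25: only reaches 21(W), 18(W), all W → L
n=26: reaches L-position 22 → W
n=27: reaches L-position 23 → W
n=28: reaches L-position 24 → W
n=29: reaches L-position 25 → W
n=30: reaches L-position 23 → W
n=31: reaches L-position 24 → W
n=32: reaches L-position 25 → W
n=33: only reaches 29(W), 26(W), all W → L
n=34: only reaches 30(W), 27(W), all W → L
n=35: only reaches 31(W), 28(W), all W → L
n=36: only reaches 32(W), 29(W), all W → L
n=37: reaches L-position 33 → W
From 37, the L positions reachable in one move are: 33.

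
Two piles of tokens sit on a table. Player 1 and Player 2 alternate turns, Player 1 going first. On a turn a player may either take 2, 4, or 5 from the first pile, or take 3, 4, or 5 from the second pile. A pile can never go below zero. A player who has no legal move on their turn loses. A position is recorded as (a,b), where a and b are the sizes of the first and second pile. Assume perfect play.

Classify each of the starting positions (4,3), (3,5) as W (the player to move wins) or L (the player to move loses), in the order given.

Classify positions by backward induction: terminal positions (no move available) are L. From any other position, the mover wins iff some move reaches an L.
No move ever increases a pile, so every position that can arise here has a ≤ 4 and b ≤ 5; it is enough to label the cells with 0 ≤ a ≤ 4 and 0 ≤ b ≤ 5.
Every move lowers a or b (never raises either), so fill the grid row by row in increasing a, and left to right within a row: each cell's successors are then already labelled.
      b=0  b=1  b=2  b=3  b=4  b=5
a=0:    L    L    L    W    W    W
a=1:    L    L    L    W    W    W
a=2:    W    W    W    L    L    L
a=3:    W    W    W    L    L    L
a=4:    W    W    W    W    W    W
Cells with no legal move (terminal, hence L): (0,0), (0,1), (0,2), (1,0), (1,1), (1,2).
The remaining L cells, each justified by listing all of its moves:
(2,3): L (options (0,3)(W), (2,0)(W) are all W)
(2,4): L (options (0,4)(W), (2,1)(W), (2,0)(W) are all W)
(2,5): L (options (0,5)(W), (2,2)(W), (2,1)(W), (2,0)(W) are all W)
(3,3): L (options (1,3)(W), (3,0)(W) are all W)
(3,4): L (options (1,4)(W), (3,1)(W), (3,0)(W) are all W)
(3,5): L (options (1,5)(W), (3,2)(W), (3,1)(W), (3,0)(W) are all W)
Every other cell has at least one move into one of the L cells above, so it is W.
(4,3): the move to (2,3) reaches an L cell, so W
(3,5): one of the L cells justified above, so L

(4,3): W, (3,5): L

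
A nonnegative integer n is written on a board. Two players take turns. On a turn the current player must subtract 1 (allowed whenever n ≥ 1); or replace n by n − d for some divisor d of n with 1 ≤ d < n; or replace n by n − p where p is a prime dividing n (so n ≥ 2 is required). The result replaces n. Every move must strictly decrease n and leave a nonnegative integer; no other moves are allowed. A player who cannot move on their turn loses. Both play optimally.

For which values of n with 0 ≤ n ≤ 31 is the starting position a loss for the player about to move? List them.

0, 4, 9, 14, 20, 26

Compute win/loss labels from the base case upward. A position with no move is L. Any other position is W if it can reach an L in one move, else L.
n=0: no move → L
n=1: W (go to 0, an L position)
n=2: W (go to 0, an L position)
n=3: W (go to 0, an L position)
n=4: L (options 2(W), 3(W) are all W)
n=5: W (go to 0, an L position)
n=6: W (go to 4, an L position)
n=7: W (go to 0, an L position)
n=8: W (go to 4, an L position)
n=9: L (options 6(W), 8(W) are all W)
n=10: W (go to 9, an L position)
n=11: W (go to 0, an L position)
n=12: W (go to 9, an L position)
n=13: W (go to 0, an L position)
n=14: L (options 7(W), 12(W), 13(W) are all W)
n=15: W (go to 14, an L position)
n=16: W (go to 14, an L position)
n=17: W (go to 0, an L position)
n=18: W (go to 9, an L position)
n=19: W (go to 0, an L position)
n=20: L (options 10(W), 15(W), 16(W), 18(W), 19(W) are all W)
n=21: W (go to 14, an L position)
n=22: W (go to 20, an L position)
n=23: W (go to 0, an L position)
n=24: W (go to 20, an L position)
n=25: W (go to 20, an L position)
n=26: L (options 13(W), 24(W), 25(W) are all W)
n=27: W (go to 26, an L position)
n=28: W (go to 14, an L position)
n=29: W (go to 0, an L position)
n=30: W (go to 20, an L position)
n=31: W (go to 0, an L position)
The losing starting values of n are exactly the entries labelled L in this table (6 of them).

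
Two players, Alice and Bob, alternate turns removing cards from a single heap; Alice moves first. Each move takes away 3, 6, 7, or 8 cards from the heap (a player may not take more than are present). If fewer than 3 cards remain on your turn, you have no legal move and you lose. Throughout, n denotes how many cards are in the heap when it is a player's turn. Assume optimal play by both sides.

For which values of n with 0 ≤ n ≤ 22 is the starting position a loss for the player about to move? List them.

Work bottom-up. With no move the player to move loses. Otherwise the position is W if at least one move leads to an L position for the opponent, and L if every move leads to a W.
n=0: no move → L
n=1: no move → L
n=2: no move → L
n=3: W (go to 0, an L position)
n=4: W (go to 1, an L position)
n=5: W (go to 2, an L position)
n=6: W (go to 0, an L position)
n=7: W (go to 1, an L position)
n=8: W (go to 2, an L position)
n=9: W (go to 2, an L position)
n=10: W (go to 2, an L position)
n=11: L (options 8(W), 5(W), 4(W), 3(W) are all W)
n=12: L (options 9(W), 6(W), 5(W), 4(W) are all W)
n=13: L (options 10(W), 7(W), 6(W), 5(W) are all W)
n=14: W (go to 11, an L position)
n=15: W (go to 12, an L position)
n=16: W (go to 13, an L position)
n=17: W (go to 11, an L position)
n=18: W (go to 12, an L position)
n=19: W (go to 13, an L position)
n=20: W (go to 13, an L position)
n=21: W (go to 13, an L position)
n=22: L (options 19(W), 16(W), 15(W), 14(W) are all W)
Reading off the rows marked L gives the requested list; there are 7 such values of n.

0, 1, 2, 11, 12, 13, 22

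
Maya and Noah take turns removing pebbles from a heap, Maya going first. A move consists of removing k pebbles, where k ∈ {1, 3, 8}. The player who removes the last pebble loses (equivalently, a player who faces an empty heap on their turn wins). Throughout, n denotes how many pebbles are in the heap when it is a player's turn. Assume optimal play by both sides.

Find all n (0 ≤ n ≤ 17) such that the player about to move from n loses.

1, 3, 5, 7, 12, 14, 16

Compute win/loss labels from the base case upward. A position with no move is W. Any other position is W if it can reach an L in one move, else L.
n=0: no move; the opponent has just taken the last pebble and therefore loses → W
n=1: only reaches 0(W), which is W → L
n=2: reaches L-position 1 → W
n=3: only reaches 2(W), 0(W), all W → L
n=4: reaches L-position 3 → W
n=5: only reaches 4(W), 2(W), all W → L
n=6: reaches L-position 5 → W
n=7: only reaches 6(W), 4(W), all W → L
n=8: reaches L-position 7 → W
n=9: reaches L-position 1 → W
n=10: reaches L-position 7 → W
n=11: reaches L-position 3 → W
n=12: only reaches 11(W), 9(W), 4(W), all W → L
n=13: reaches L-position 12 → W
n=14: only reaches 13(W), 11(W), 6(W), all W → L
n=15: reaches L-position 14 → W
n=16: only reaches 15(W), 13(W), 8(W), all W → L
n=17: reaches L-position 16 → W
Reading off the rows marked L gives the requested list; there are 7 such values of n.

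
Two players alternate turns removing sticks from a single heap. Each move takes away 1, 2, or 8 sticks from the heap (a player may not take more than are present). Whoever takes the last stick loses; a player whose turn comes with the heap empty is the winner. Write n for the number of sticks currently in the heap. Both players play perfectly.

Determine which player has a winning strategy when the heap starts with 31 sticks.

The second player wins.

Use the standard recursion: the mover wins at a terminal position; elsewhere, the mover wins exactly when some move hands the opponent an L position.
n=0: no move; the opponent has just taken the last stick and therefore loses → W
n=1: →0(W) only, which is W, so L
n=2: →1(L), so W
n=3: →1(L), so W
n=4: →3(W), 2(W) — all W, so L
n=5: →4(L), so W
n=6: →4(L), so W
n=7: →6(W), 5(W) — all W, so L
n=8: →7(L), so W
n=9: →7(L), so W
n=10: →9(W), 8(W), 2(W) — all W, so L
n=11: →10(L), so W
n=12: →10(L), so W
n=13: →12(W), 11(W), 5(W) — all W, so L
n=14: →13(L), so W
n=15: →13(L), so W
n=16: →15(W), 14(W), 8(W) — all W, so L
n=17: →16(L), so W
n=18: →16(L), so W
n=19: →18(W), 17(W), 11(W) — all W, so L
n=20: →19(L), so W
n=21: →19(L), so W
n=22: →21(W), 20(W), 14(W) — all W, so L
n=23: →22(L), so W
n=24: →22(L), so W
n=25: →24(W), 23(W), 17(W) — all W, so L
n=26: →25(L), so W
n=27: →25(L), so W
n=28: →27(W), 26(W), 20(W) — all W, so L
n=29: →28(L), so W
n=30: →28(L), so W
n=31: →30(W), 29(W), 23(W) — all W, so L
The starting position 31 is L: whatever the player to move does, the opponent receives a W position.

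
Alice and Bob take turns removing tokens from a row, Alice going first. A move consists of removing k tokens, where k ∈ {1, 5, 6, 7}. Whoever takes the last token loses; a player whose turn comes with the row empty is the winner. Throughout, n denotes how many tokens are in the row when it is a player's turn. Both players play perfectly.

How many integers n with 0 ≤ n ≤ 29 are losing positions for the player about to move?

Label each position W (a win for the player to move) or L (a loss). A position with no legal move is W; any other position is W exactly when some move reaches an L, and L when every move reaches a W.
n=0: no move; the opponent has just taken the last token and therefore loses → W
n=1: L (sole option 0(W) is W)
n=2: W (go to 1, an L position)
n=3: L (sole option 2(W) is W)
n=4: W (go to 3, an L position)
n=5: L (options 4(W), 0(W) are all W)
n=6: W (go to 5, an L position)
n=7: W (go to 1, an L position)
n=8: W (go to 3, an L position)
n=9: W (go to 3, an L position)
n=10: W (go to 5, an L position)
n=11: W (go to 5, an L position)
n=12: W (go to 5, an L position)
n=13: L (options 12(W), 8(W), 7(W), 6(W) are all W)
n=14: W (go to 13, an L position)
n=15: L (options 14(W), 10(W), 9(W), 8(W) are all W)
n=16: W (go to 15, an L position)
n=17: L (options 16(W), 12(W), 11(W), 10(W) are all W)
n=18: W (go to 17, an L position)
n=19: W (go to 13, an L position)
n=20: W (go to 15, an L position)
n=21: W (go to 15, an L position)
n=22: W (go to 17, an L position)
n=23: W (go to 17, an L position)
n=24: W (go to 17, an L position)
n=25: L (options 24(W), 20(W), 19(W), 18(W) are all W)
n=26: W (go to 25, an L position)
n=27: L (options 26(W), 22(W), 21(W), 20(W) are all W)
n=28: W (go to 27, an L position)
n=29: L (options 28(W), 24(W), 23(W), 22(W) are all W)
L entries with 0 ≤ n ≤ 29: n = 1, 3, 5, 13, 15, 17, 25, 27, 29; that makes 9.

9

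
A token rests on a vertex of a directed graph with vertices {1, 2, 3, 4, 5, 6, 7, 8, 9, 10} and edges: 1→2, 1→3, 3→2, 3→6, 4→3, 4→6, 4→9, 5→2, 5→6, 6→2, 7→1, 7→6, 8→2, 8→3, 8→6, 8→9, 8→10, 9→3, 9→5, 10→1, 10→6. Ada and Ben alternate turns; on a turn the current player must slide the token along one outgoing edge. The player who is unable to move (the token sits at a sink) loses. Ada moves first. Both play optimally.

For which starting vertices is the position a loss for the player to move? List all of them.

2, 7, 9, 10

Label each position W (a win for the player to move) or L (a loss). A position with no legal move is L; any other position is W exactly when some move reaches an L, and L when every move reaches a W.
Every edge goes from a vertex to one that appears earlier in the order 2, 6, 3, 1, 5, 10, 7, 9, 4, 8, so processing vertices in that order labels each vertex after all of its successors.
2: no outgoing edge → L
6: →2(L), so W
3: →2(L), so W
1: →2(L), so W
5: →2(L), so W
10: →1(W), 6(W) — all W, so L
7: →1(W), 6(W) — all W, so L
9: →5(W), 3(W) — all W, so L
4: →9(L), so W
8: →9(L), so W
Reading off the rows marked L gives the requested list; there are 4 such vertices.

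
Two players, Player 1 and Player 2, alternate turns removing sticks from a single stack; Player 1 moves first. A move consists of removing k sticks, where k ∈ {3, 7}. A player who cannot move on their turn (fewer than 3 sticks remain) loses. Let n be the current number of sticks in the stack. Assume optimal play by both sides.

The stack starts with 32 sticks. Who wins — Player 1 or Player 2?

Work bottom-up. With no move the player to move loses. Otherwise the position is W if at least one move leads to an L position for the opponent, and L if every move leads to a W.
n=0: no move → L
n=1: no move → L
n=2: no move → L
n=3: can move to 0, which is L ⇒ W
n=4: can move to 1, which is L ⇒ W
n=5: can move to 2, which is L ⇒ W
n=6: the only move is to 3(W), a W ⇒ L
n=7: can move to 0, which is L ⇒ W
n=8: can move to 1, which is L ⇒ W
n=9: can move to 6, which is L ⇒ W
n=10: moves to 7(W), 3(W); every one is W ⇒ L
n=11: moves to 8(W), 4(W); every one is W ⇒ L
n=12: moves to 9(W), 5(W); every one is W ⇒ L
n=13: can move to 10, which is L ⇒ W
n=14: can move to 11, which is L ⇒ W
n=15: can move to 12, which is L ⇒ W
n=16: moves to 13(W), 9(W); every one is W ⇒ L
n=17: can move to 10, which is L ⇒ W
n=18: can move to 11, which is L ⇒ W
n=19: can move to 16, which is L ⇒ W
n=20: moves to 17(W), 13(W); every one is W ⇒ L
n=21: moves to 18(W), 14(W); every one is W ⇒ L
n=22: moves to 19(W), 15(W); every one is W ⇒ L
n=23: can move to 20, which is L ⇒ W
n=24: can move to 21, which is L ⇒ W
n=25: can move to 22, which is L ⇒ W
n=26: moves to 23(W), 19(W); every one is W ⇒ L
n=27: can move to 20, which is L ⇒ W
n=28: can move to 21, which is L ⇒ W
n=29: can move to 26, which is L ⇒ W
n=30: moves to 27(W), 23(W); every one is W ⇒ L
n=31: moves to 28(W), 24(W); every one is W ⇒ L
n=32: moves to 29(W), 25(W); every one is W ⇒ L
The starting position 32 is L: whatever Player 1 does, the opponent receives a W position.

Player 2 wins.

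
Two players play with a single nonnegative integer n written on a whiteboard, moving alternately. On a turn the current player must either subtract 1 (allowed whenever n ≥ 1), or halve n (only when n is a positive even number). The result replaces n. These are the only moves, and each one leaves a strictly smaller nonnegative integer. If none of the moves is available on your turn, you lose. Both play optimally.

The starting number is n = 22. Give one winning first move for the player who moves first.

Work bottom-up. With no move the player to move loses. Otherwise the position is W if at least one move leads to an L position for the opponent, and L if every move leads to a W.
n=0: no move → L
n=1: can move to 0, which is L ⇒ W
n=2: the only move is to 1(W), a W ⇒ L
n=3: can move to 2, which is L ⇒ W
n=4: can move to 2, which is L ⇒ W
n=5: the only move is to 4(W), a W ⇒ L
n=6: can move to 5, which is L ⇒ W
n=7: the only move is to 6(W), a W ⇒ L
n=8: can move to 7, which is L ⇒ W
n=9: the only move is to 8(W), a W ⇒ L
n=10: can move to 5, which is L ⇒ W
n=11: the only move is to 10(W), a W ⇒ L
n=12: can move to 11, which is L ⇒ W
n=13: the only move is to 12(W), a W ⇒ L
n=14: can move to 7, which is L ⇒ W
n=15: the only move is to 14(W), a W ⇒ L
n=16: can move to 15, which is L ⇒ W
n=17: the only move is to 16(W), a W ⇒ L
n=18: can move to 9, which is L ⇒ W
n=19: the only move is to 18(W), a W ⇒ L
n=20: can move to 19, which is L ⇒ W
n=21: the only move is to 20(W), a W ⇒ L
n=22: can move to 11, which is L ⇒ W
From 22, the L positions reachable in one move are: 11, 21. Any move reaching one of these is winning.

Move to 11.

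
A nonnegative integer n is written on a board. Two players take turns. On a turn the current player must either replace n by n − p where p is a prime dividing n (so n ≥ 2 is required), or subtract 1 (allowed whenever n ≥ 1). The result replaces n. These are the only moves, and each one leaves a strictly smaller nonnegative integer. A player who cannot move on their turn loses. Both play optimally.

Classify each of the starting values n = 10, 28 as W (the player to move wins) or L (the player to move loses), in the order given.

10: W, 28: L

Compute win/loss labels from the base case upward. A position with no move is L. Any other position is W if it can reach an L in one move, else L.
n=0: no move → L
n=1: W (go to 0, an L position)
n=2: W (go to 0, an L position)
n=3: W (go to 0, an L position)
n=4: L (options 2(W), 3(W) are all W)
n=5: W (go to 0, an L position)
n=6: W (go to 4, an L position)
n=7: W (go to 0, an L position)
n=8: L (options 6(W), 7(W) are all W)
n=9: W (go to 8, an L position)
n=10: W (go to 8, an L position)
n=11: W (go to 0, an L position)
n=12: L (options 9(W), 10(W), 11(W) are all W)
n=13: W (go to 0, an L position)
n=14: W (go to 12, an L position)
n=15: W (go to 12, an L position)
n=16: L (options 14(W), 15(W) are all W)
n=17: W (go to 0, an L position)
n=18: W (go to 16, an L position)
n=19: W (go to 0, an L position)
n=20: L (options 15(W), 18(W), 19(W) are all W)
n=21: W (go to 20, an L position)
n=22: W (go to 20, an L position)
n=23: W (go to 0, an L position)
n=24: L (options 21(W), 22(W), 23(W) are all W)
n=25: W (go to 20, an L position)
n=26: W (go to 24, an L position)
n=27: W (go to 24, an L position)
n=28: L (options 21(W), 26(W), 27(W) are all W)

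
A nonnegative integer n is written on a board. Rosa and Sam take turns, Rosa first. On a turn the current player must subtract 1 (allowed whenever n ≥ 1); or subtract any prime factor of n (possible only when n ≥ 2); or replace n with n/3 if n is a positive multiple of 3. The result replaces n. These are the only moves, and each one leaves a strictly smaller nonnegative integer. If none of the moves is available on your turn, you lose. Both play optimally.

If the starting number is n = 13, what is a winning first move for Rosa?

Move to 0.

Build the W/L table. Terminal = L. A non-terminal position is W if it has a move to some L; otherwise it is L.
n=0: no move → L
n=1: W (go to 0, an L position)
n=2: W (go to 0, an L position)
n=3: W (go to 0, an L position)
n=4: L (options 2(W), 3(W) are all W)
n=5: W (go to 0, an L position)
n=6: W (go to 4, an L position)
n=7: W (go to 0, an L position)
n=8: L (options 6(W), 7(W) are all W)
n=9: W (go to 8, an L position)
n=10: W (go to 8, an L position)
n=11: W (go to 0, an L position)
n=12: W (go to 4, an L position)
n=13: W (go to 0, an L position)
From 13, the L positions reachable in one move are: 0.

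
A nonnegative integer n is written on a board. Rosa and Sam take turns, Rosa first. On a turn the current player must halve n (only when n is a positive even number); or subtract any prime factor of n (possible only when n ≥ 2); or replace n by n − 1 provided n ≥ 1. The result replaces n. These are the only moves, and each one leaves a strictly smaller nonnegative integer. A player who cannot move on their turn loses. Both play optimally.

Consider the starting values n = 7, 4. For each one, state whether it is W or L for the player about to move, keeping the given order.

7: W, 4: L

Positions with no move are L. A position that does have a move is losing for the player to move precisely when every available move leads to a winning position for the opponent. Fill in the labels:
n=0: no move → L
n=1: reaches L-position 0 → W
n=2: reaches L-position 0 → W
n=3: reaches L-position 0 → W
n=4: only reaches 2(W), 3(W), all W → L
n=5: reaches L-position 0 → W
n=6: reaches L-position 4 → W
n=7: reaches L-position 0 → W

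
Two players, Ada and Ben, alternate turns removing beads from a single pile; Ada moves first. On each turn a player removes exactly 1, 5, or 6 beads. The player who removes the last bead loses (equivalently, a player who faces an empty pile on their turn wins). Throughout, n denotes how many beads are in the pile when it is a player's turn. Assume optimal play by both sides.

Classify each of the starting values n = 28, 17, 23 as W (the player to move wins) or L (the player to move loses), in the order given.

28: W, 17: W, 23: L

Classify positions by backward induction: terminal positions (no move available) are W. From any other position, the mover wins iff some move reaches an L.
n=0: no move; the opponent has just taken the last bead and therefore loses → W
n=1: L (sole option 0(W) is W)
n=2: W (go to 1, an L position)
n=3: L (sole option 2(W) is W)
n=4: W (go to 3, an L position)
n=5: L (options 4(W), 0(W) are all W)
n=6: W (go to 5, an L position)
n=7: W (go to 1, an L position)
n=8: W (go to 3, an L position)
n=9: W (go to 3, an L position)
n=10: W (go to 5, an L position)
n=11: W (go to 5, an L position)
n=12: L (options 11(W), 7(W), 6(W) are all W)
n=13: W (go to 12, an L position)
n=14: L (options 13(W), 9(W), 8(W) are all W)
n=15: W (go to 14, an L position)
n=16: L (options 15(W), 11(W), 10(W) are all W)
n=17: W (go to 16, an L position)
n=18: W (go to 12, an L position)
n=19: W (go to 14, an L position)
n=20: W (go to 14, an L position)
n=21: W (go to 16, an L position)
n=22: W (go to 16, an L position)
n=23: L (options 22(W), 18(W), 17(W) are all W)
n=24: W (go to 23, an L position)
n=25: L (options 24(W), 20(W), 19(W) are all W)
n=26: W (go to 25, an L position)
n=27: L (options 26(W), 22(W), 21(W) are all W)
n=28: W (go to 27, an L position)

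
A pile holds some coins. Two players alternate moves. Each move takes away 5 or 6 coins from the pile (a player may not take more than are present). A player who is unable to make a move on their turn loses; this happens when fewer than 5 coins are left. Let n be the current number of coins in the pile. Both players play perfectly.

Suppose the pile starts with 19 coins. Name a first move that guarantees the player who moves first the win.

Remove 5, leaving 14.

Compute win/loss labels from the base case upward. A position with no move is L. Any other position is W if it can reach an L in one move, else L.
n=0: no move → L
n=1: no move → L
n=2: no move → L
n=3: no move → L
n=4: no move → L
n=5: →0(L), so W
n=6: →1(L), so W
n=7: →2(L), so W
n=8: →3(L), so W
n=9: →4(L), so W
n=10: →4(L), so W
n=11: →6(W), 5(W) — all W, so L
n=12: →7(W), 6(W) — all W, so L
n=13: →8(W), 7(W) — all W, so L
n=14: →9(W), 8(W) — all W, so L
n=15: →10(W), 9(W) — all W, so L
n=16: →11(L), so W
n=17: →12(L), so W
n=18: →13(L), so W
n=19: →14(L), so W
From 19, the L positions reachable in one move are: 14, 13. Any move reaching one of these is winning.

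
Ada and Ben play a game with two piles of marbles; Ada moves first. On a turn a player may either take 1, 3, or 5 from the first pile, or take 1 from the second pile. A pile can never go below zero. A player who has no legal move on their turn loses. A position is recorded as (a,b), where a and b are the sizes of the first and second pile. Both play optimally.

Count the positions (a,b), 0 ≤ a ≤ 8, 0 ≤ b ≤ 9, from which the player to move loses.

45

Use the standard recursion: the mover loses at a terminal position; elsewhere, the mover wins exactly when some move hands the opponent an L position.
Every move lowers a or b (never raises either), so fill the grid row by row in increasing a, and left to right within a row: each cell's successors are then already labelled.
      b=0  b=1  b=2  b=3  b=4  b=5  b=6  b=7  b=8  b=9
a=0:    L    W    L    W    L    W    L    W    L    W
a=1:    W    L    W    L    W    L    W    L    W    L
a=2:    L    W    L    W    L    W    L    W    L    W
a=3:    W    L    W    L    W    L    W    L    W    L
a=4:    L    W    L    W    L    W    L    W    L    W
a=5:    W    L    W    L    W    L    W    L    W    L
a=6:    L    W    L    W    L    W    L    W    L    W
a=7:    W    L    W    L    W    L    W    L    W    L
a=8:    L    W    L    W    L    W    L    W    L    W
Cells with no legal move (terminal, hence L): (0,0).
The remaining L cells, each justified by listing all of its moves:
(0,2): →(0,1)(W) only, which is W, so L
(0,4): →(0,3)(W) only, which is W, so L
(0,6): →(0,5)(W) only, which is W, so L
(0,8): →(0,7)(W) only, which is W, so L
(1,1): →(0,1)(W), (1,0)(W) — all W, so L
(1,3): →(0,3)(W), (1,2)(W) — all W, so L
(1,5): →(0,5)(W), (1,4)(W) — all W, so L
(1,7): →(0,7)(W), (1,6)(W) — all W, so L
(1,9): →(0,9)(W), (1,8)(W) — all W, so L
(2,0): →(1,0)(W) only, which is W, so L
(2,2): →(1,2)(W), (2,1)(W) — all W, so L
(2,4): →(1,4)(W), (2,3)(W) — all W, so L
(2,6): →(1,6)(W), (2,5)(W) — all W, so L
(2,8): →(1,8)(W), (2,7)(W) — all W, so L
(3,1): →(2,1)(W), (0,1)(W), (3,0)(W) — all W, so L
(3,3): →(2,3)(W), (0,3)(W), (3,2)(W) — all W, so L
(3,5): →(2,5)(W), (0,5)(W), (3,4)(W) — all W, so L
(3,7): →(2,7)(W), (0,7)(W), (3,6)(W) — all W, so L
(3,9): →(2,9)(W), (0,9)(W), (3,8)(W) — all W, so L
(4,0): →(3,0)(W), (1,0)(W) — all W, so L
(4,2): →(3,2)(W), (1,2)(W), (4,1)(W) — all W, so L
(4,4): →(3,4)(W), (1,4)(W), (4,3)(W) — all W, so L
(4,6): →(3,6)(W), (1,6)(W), (4,5)(W) — all W, so L
(4,8): →(3,8)(W), (1,8)(W), (4,7)(W) — all W, so L
(5,1): →(4,1)(W), (2,1)(W), (0,1)(W), (5,0)(W) — all W, so L
(5,3): →(4,3)(W), (2,3)(W), (0,3)(W), (5,2)(W) — all W, so L
(5,5): →(4,5)(W), (2,5)(W), (0,5)(W), (5,4)(W) — all W, so L
(5,7): →(4,7)(W), (2,7)(W), (0,7)(W), (5,6)(W) — all W, so L
(5,9): →(4,9)(W), (2,9)(W), (0,9)(W), (5,8)(W) — all W, so L
(6,0): →(5,0)(W), (3,0)(W), (1,0)(W) — all W, so L
(6,2): →(5,2)(W), (3,2)(W), (1,2)(W), (6,1)(W) — all W, so L
(6,4): →(5,4)(W), (3,4)(W), (1,4)(W), (6,3)(W) — all W, so L
(6,6): →(5,6)(W), (3,6)(W), (1,6)(W), (6,5)(W) — all W, so L
(6,8): →(5,8)(W), (3,8)(W), (1,8)(W), (6,7)(W) — all W, so L
(7,1): →(6,1)(W), (4,1)(W), (2,1)(W), (7,0)(W) — all W, so L
(7,3): →(6,3)(W), (4,3)(W), (2,3)(W), (7,2)(W) — all W, so L
(7,5): →(6,5)(W), (4,5)(W), (2,5)(W), (7,4)(W) — all W, so L
(7,7): →(6,7)(W), (4,7)(W), (2,7)(W), (7,6)(W) — all W, so L
(7,9): →(6,9)(W), (4,9)(W), (2,9)(W), (7,8)(W) — all W, so L
(8,0): →(7,0)(W), (5,0)(W), (3,0)(W) — all W, so L
(8,2): →(7,2)(W), (5,2)(W), (3,2)(W), (8,1)(W) — all W, so L
(8,4): →(7,4)(W), (5,4)(W), (3,4)(W), (8,3)(W) — all W, so L
(8,6): →(7,6)(W), (5,6)(W), (3,6)(W), (8,5)(W) — all W, so L
(8,8): →(7,8)(W), (5,8)(W), (3,8)(W), (8,7)(W) — all W, so L
Every other cell has at least one move into one of the L cells above, so it is W.
L cells per row: a=0: 5, a=1: 5, a=2: 5, a=3: 5, a=4: 5, a=5: 5, a=6: 5, a=7: 5, a=8: 5; total 45.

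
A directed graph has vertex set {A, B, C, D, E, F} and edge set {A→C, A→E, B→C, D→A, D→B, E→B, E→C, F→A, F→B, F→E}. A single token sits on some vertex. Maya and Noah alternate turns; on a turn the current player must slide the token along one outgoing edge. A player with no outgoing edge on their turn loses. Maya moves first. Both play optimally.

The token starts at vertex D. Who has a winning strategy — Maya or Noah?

Positions with no move are L. A position that does have a move is losing for the player to move precisely when every available move leads to a winning position for the opponent. Fill in the labels:
Every edge goes from a vertex to one that appears earlier in the order C, B, E, A, F, D, so processing vertices in that order labels each vertex after all of its successors.
C: no outgoing edge → L
B: W (go to C, an L position)
E: W (go to C, an L position)
A: W (go to C, an L position)
F: L (options A(W), E(W), B(W) are all W)
D: L (options A(W), B(W) are all W)
Every move from D reaches a W position, so the mover loses.

Noah wins.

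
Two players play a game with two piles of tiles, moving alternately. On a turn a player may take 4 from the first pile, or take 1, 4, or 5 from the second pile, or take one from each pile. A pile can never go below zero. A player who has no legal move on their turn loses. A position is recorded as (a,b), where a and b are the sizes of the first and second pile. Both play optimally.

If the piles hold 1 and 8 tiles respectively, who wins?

The second player wins.

Compute win/loss labels from the base case upward. A position with no move is L. Any other position is W if it can reach an L in one move, else L.
No move ever increases a pile, so every position that can arise here has a ≤ 1 and b ≤ 8; it is enough to label the cells with 0 ≤ a ≤ 1 and 0 ≤ b ≤ 8.
Every move lowers a or b (never raises either), so fill the grid row by row in increasing a, and left to right within a row: each cell's successors are then already labelled.
      b=0  b=1  b=2  b=3  b=4  b=5  b=6  b=7  b=8
a=0:    L    W    L    W    W    W    W    W    L
a=1:    L    W    L    W    W    W    W    W    L
Cells with no legal move (terminal, hence L): (0,0), (1,0).
The remaining L cells, each justified by listing all of its moves:
(0,2): →(0,1)(W) only, which is W, so L
(0,8): →(0,7)(W), (0,4)(W), (0,3)(W) — all W, so L
(1,2): →(1,1)(W), (0,1)(W) — all W, so L
(1,8): →(1,7)(W), (1,4)(W), (1,3)(W), (0,7)(W) — all W, so L
Every other cell has at least one move into one of the L cells above, so it is W.
Every move from (1,8) reaches a W position, so the mover loses.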